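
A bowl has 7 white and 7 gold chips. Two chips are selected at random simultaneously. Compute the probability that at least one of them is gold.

Use the complement: P(at least one gold) = 1 − P(no gold).
P(none) = C(7,2)/C(14,2) = 21/91.
So P = 1 − 21/91 = 10/13 ≈ 0.7692.

10/13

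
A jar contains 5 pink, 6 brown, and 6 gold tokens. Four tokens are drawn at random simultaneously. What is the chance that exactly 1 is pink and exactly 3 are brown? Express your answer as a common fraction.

Unordered draws without replacement: count favorable combinations over C(17,4).
Favorable = C(5,1) · C(6,3) · C(6,0) = 100; total = C(17,4) = 2380.
P = 100/2380 = 5/119 ≈ 0.0420.

5/119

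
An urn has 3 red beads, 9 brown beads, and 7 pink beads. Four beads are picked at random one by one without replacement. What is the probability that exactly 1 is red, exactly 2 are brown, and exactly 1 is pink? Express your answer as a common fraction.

63/323

Unordered draws without replacement: count favorable combinations over C(19,4).
Favorable = C(3,1) · C(9,2) · C(7,1) = 756; total = C(19,4) = 3876.
P = 756/3876 = 63/323 ≈ 0.1950.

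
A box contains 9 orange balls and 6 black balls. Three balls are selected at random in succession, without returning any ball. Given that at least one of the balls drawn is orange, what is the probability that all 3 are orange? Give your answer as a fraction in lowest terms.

P(all 3 orange) = C(9,3)/C(15,3) = 12/65; P(at least one orange) = 1 − C(6,3)/C(15,3) = 87/91.
Since 'all 3 orange' ⊆ 'at least one orange', P(all 3 | at least one) = 12/65 / 87/91 = 28/145 ≈ 0.1931.

28/145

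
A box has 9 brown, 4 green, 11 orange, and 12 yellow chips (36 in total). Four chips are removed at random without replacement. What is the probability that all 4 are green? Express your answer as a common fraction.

1/58905

Unordered draws without replacement: count favorable combinations over C(36,4).
Favorable = C(9,0) · C(4,4) · C(11,0) · C(12,0) = 1; total = C(36,4) = 58905.
P = 1/58905 = 1/58905 ≈ 0.0000.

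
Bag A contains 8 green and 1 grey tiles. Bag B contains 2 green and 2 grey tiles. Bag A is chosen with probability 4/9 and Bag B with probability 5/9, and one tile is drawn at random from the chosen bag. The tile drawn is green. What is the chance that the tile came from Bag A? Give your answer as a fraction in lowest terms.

P(green | Bag A) = 8/9; P(green | Bag B) = 1/2.
P(green) = 4/9·8/9 + 5/9·1/2 = 109/162.
By Bayes' rule, P(Bag A | green) = 32/81 / 109/162 = 64/109 ≈ 0.5872.

64/109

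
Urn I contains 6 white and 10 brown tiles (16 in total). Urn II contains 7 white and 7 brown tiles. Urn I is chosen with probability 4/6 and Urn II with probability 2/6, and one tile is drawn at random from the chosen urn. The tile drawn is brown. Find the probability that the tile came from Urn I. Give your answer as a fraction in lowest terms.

P(brown | Urn I) = 5/8; P(brown | Urn II) = 1/2.
P(brown) = 2/3·5/8 + 1/3·1/2 = 7/12.
By Bayes' rule, P(Urn I | brown) = 5/12 / 7/12 = 5/7 ≈ 0.7143.

5/7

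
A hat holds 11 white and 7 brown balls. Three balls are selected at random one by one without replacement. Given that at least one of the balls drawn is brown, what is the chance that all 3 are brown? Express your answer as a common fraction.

5/93

P(all 3 brown) = C(7,3)/C(18,3) = 35/816; P(at least one brown) = 1 − C(11,3)/C(18,3) = 217/272.
Since 'all 3 brown' ⊆ 'at least one brown', P(all 3 | at least one) = 35/816 / 217/272 = 5/93 ≈ 0.0538.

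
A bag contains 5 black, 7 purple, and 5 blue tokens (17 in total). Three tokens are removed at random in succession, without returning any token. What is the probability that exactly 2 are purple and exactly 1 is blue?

Unordered draws without replacement: count favorable combinations over C(17,3).
Favorable = C(5,0) · C(7,2) · C(5,1) = 105; total = C(17,3) = 680.
P = 105/680 = 21/136 ≈ 0.1544.

21/136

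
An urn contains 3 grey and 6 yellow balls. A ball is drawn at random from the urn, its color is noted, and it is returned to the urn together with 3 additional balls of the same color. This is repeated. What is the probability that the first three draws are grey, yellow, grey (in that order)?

Track the composition after each reinforcement of +3.
P = (3/9) · (6/12) · (6/15) = 1/15 ≈ 0.0667.

1/15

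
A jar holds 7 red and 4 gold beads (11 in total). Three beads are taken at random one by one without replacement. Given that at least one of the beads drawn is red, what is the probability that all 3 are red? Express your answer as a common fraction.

5/23

P(all 3 red) = C(7,3)/C(11,3) = 7/33; P(at least one red) = 1 − C(4,3)/C(11,3) = 161/165.
Since 'all 3 red' ⊆ 'at least one red', P(all 3 | at least one) = 7/33 / 161/165 = 5/23 ≈ 0.2174.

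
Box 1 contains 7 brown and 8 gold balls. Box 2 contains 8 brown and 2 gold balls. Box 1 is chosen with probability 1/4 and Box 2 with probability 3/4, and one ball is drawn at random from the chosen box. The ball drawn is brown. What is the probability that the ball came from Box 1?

7/43

P(brown | Box 1) = 7/15; P(brown | Box 2) = 4/5.
P(brown) = 1/4·7/15 + 3/4·4/5 = 43/60.
By Bayes' rule, P(Box 1 | brown) = 7/60 / 43/60 = 7/43 ≈ 0.1628.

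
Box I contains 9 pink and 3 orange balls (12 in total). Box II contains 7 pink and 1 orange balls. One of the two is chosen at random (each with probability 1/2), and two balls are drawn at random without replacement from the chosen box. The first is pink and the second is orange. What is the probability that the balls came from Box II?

P(E | Box I) = 9/44; P(E | Box II) = 1/8.
P(E) = 1/2·9/44 + 1/2·1/8 = 29/176.
By Bayes' rule, P(Box II | E) = 1/16 / 29/176 = 11/29 ≈ 0.3793.

11/29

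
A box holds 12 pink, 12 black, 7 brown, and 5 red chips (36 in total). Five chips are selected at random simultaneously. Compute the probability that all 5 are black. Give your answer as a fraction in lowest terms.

1/476

Unordered draws without replacement: count favorable combinations over C(36,5).
Favorable = C(12,0) · C(12,5) · C(7,0) · C(5,0) = 792; total = C(36,5) = 376992.
P = 792/376992 = 1/476 ≈ 0.0021.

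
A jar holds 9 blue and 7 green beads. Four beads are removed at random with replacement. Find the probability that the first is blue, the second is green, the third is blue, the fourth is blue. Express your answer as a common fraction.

5103/65536

Multiply the conditional probability of each draw in order, with replacement (the composition resets each draw).
P = (9/16) · (7/16) · (9/16) · (9/16) = 5103/65536 ≈ 0.0779.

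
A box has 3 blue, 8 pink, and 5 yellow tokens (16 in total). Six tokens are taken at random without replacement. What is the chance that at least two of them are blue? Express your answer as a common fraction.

17/56

Sum the hypergeometric tail for j = 2,…,3 blue tokens.
Favorable = C(3,2)·C(13,4) + C(3,3)·C(13,3) = 2431; total = C(16,6) = 8008.
P = 2431/8008 = 17/56 ≈ 0.3036.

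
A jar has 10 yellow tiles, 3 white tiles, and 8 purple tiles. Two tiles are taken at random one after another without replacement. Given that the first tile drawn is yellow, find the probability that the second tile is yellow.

9/20

After removing 1 yellow, the jar has 9 yellow out of 20 remaining.
P(second is yellow | given) = 9/20 ≈ 0.4500.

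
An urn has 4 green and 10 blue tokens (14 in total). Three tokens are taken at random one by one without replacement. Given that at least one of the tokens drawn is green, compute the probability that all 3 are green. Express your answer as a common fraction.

1/61

P(all 3 green) = C(4,3)/C(14,3) = 1/91; P(at least one green) = 1 − C(10,3)/C(14,3) = 61/91.
Since 'all 3 green' ⊆ 'at least one green', P(all 3 | at least one) = 1/91 / 61/91 = 1/61 ≈ 0.0164.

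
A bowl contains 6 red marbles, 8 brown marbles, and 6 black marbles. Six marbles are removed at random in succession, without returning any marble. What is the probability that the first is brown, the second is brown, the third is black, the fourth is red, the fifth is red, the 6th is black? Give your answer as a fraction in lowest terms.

7/3876

Multiply the conditional probability of each draw in order, without replacement, so each draw removes one from its color and from the total.
P = (8/20) · (7/19) · (6/18) · (6/17) · (5/16) · (5/15) = 7/3876 ≈ 0.0018.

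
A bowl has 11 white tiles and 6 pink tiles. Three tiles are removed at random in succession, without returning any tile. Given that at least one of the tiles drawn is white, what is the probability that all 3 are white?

1/4

P(all 3 white) = C(11,3)/C(17,3) = 33/136; P(at least one white) = 1 − C(6,3)/C(17,3) = 33/34.
Since 'all 3 white' ⊆ 'at least one white', P(all 3 | at least one) = 33/136 / 33/34 = 1/4 ≈ 0.2500.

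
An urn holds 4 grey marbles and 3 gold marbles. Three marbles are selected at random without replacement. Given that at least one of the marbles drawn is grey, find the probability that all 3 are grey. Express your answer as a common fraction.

2/17

P(all 3 grey) = C(4,3)/C(7,3) = 4/35; P(at least one grey) = 1 − C(3,3)/C(7,3) = 34/35.
Since 'all 3 grey' ⊆ 'at least one grey', P(all 3 | at least one) = 4/35 / 34/35 = 2/17 ≈ 0.1176.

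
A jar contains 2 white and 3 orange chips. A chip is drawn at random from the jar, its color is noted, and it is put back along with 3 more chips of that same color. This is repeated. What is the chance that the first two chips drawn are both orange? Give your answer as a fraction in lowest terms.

After a orange draw the jar holds 6 orange out of 8.
P = (3/5)·(6/8) = 9/20 ≈ 0.4500.

9/20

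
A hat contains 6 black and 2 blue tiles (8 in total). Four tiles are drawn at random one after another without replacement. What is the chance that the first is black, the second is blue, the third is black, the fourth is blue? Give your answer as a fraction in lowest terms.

1/28

Multiply the conditional probability of each draw in order, without replacement, so each draw removes one from its color and from the total.
P = (6/8) · (2/7) · (5/6) · (1/5) = 1/28 ≈ 0.0357.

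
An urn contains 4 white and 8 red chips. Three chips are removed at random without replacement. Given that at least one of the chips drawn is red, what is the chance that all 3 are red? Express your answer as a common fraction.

P(all 3 red) = C(8,3)/C(12,3) = 14/55; P(at least one red) = 1 − C(4,3)/C(12,3) = 54/55.
Since 'all 3 red' ⊆ 'at least one red', P(all 3 | at least one) = 14/55 / 54/55 = 7/27 ≈ 0.2593.

7/27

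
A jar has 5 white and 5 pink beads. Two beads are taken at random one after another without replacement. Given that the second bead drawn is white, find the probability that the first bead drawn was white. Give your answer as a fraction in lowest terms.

4/9

P(first=white and the second bead drawn is white) = (5/10)·(4/9) = 2/9.
P(the second bead drawn is white) = Σ over first color = 2/9 + 5/18 = 1/2.
By Bayes, P(first=white | the second bead drawn is white) = 2/9 / 1/2 = 4/9 ≈ 0.4444.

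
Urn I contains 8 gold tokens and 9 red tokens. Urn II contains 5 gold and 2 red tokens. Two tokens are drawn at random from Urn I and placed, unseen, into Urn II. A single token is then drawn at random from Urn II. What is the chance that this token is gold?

Condition on how many of the transferred tokens are gold (from Urn I: 8 gold of 17; then Urn II has 9 total).
  0 gold: C(8,0)C(9,2)/C(17,2) = 9/34; then P = 5/9
  1 gold: C(8,1)C(9,1)/C(17,2) = 9/17; then P = 6/9
  2 gold: C(8,2)C(9,0)/C(17,2) = 7/34; then P = 7/9
P(gold from Urn II) = 101/153 ≈ 0.6601.

101/153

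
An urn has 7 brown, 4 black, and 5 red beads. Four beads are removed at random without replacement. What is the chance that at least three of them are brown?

Sum the hypergeometric tail for j = 3,…,4 brown beads.
Favorable = C(7,3)·C(9,1) + C(7,4)·C(9,0) = 350; total = C(16,4) = 1820.
P = 350/1820 = 5/26 ≈ 0.1923.

5/26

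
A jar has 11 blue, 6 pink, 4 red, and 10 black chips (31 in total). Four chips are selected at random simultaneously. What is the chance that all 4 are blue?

66/6293

Unordered draws without replacement: count favorable combinations over C(31,4).
Favorable = C(11,4) · C(6,0) · C(4,0) · C(10,0) = 330; total = C(31,4) = 31465.
P = 330/31465 = 66/6293 ≈ 0.0105.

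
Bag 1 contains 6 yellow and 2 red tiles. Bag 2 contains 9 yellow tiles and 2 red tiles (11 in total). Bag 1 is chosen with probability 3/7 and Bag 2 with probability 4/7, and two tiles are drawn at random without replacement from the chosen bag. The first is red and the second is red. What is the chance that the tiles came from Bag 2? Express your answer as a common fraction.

P(E | Bag 1) = 1/28; P(E | Bag 2) = 1/55.
P(E) = 3/7·1/28 + 4/7·1/55 = 277/10780.
By Bayes' rule, P(Bag 2 | E) = 4/385 / 277/10780 = 112/277 ≈ 0.4043.

112/277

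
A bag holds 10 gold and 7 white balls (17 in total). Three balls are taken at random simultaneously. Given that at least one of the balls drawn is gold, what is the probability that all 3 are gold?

P(all 3 gold) = C(10,3)/C(17,3) = 3/17; P(at least one gold) = 1 − C(7,3)/C(17,3) = 129/136.
Since 'all 3 gold' ⊆ 'at least one gold', P(all 3 | at least one) = 3/17 / 129/136 = 8/43 ≈ 0.1860.

8/43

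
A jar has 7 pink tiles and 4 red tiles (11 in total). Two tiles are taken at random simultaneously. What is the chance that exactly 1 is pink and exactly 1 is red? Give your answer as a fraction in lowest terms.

28/55

Unordered draws without replacement: count favorable combinations over C(11,2).
Favorable = C(7,1) · C(4,1) = 28; total = C(11,2) = 55.
P = 28/55 = 28/55 ≈ 0.5091.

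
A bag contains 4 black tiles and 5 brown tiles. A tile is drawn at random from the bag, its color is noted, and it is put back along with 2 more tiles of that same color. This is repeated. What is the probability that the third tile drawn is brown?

Sum over the four possibilities for the first two draws (brown/not-brown each), tracking how the brown count and total change by +2 per draw.
P(third is brown) = 5/9 ≈ 0.5556. (In a Pólya urn every draw has the same marginal probability 5/9.)

5/9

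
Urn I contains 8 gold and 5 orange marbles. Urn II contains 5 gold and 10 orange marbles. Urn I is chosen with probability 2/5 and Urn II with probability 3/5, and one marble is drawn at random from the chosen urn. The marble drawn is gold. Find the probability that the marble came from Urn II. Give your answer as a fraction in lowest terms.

13/29

P(gold | Urn I) = 8/13; P(gold | Urn II) = 1/3.
P(gold) = 2/5·8/13 + 3/5·1/3 = 29/65.
By Bayes' rule, P(Urn II | gold) = 1/5 / 29/65 = 13/29 ≈ 0.4483.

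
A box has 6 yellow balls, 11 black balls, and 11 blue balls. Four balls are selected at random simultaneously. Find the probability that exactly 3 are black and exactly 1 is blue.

121/1365

Unordered draws without replacement: count favorable combinations over C(28,4).
Favorable = C(6,0) · C(11,3) · C(11,1) = 1815; total = C(28,4) = 20475.
P = 1815/20475 = 121/1365 ≈ 0.0886.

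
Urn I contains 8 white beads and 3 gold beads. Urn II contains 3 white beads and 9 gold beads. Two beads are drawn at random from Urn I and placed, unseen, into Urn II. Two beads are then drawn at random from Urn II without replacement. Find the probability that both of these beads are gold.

Condition on how many of the transferred beads are gold (from Urn I: 3 gold of 11; then Urn II has 14 total).
  0 gold: C(3,0)C(8,2)/C(11,2) = 28/55; then P = C(9,2)/C(14,2) = 36/91
  1 gold: C(3,1)C(8,1)/C(11,2) = 24/55; then P = C(10,2)/C(14,2) = 45/91
  2 gold: C(3,2)C(8,0)/C(11,2) = 3/55; then P = C(11,2)/C(14,2) = 55/91
P(both gold) = 2253/5005 ≈ 0.4501.

2253/5005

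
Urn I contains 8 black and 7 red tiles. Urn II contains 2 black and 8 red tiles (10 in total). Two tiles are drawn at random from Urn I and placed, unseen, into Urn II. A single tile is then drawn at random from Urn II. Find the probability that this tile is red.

67/90

Condition on how many of the transferred tiles are red (from Urn I: 7 red of 15; then Urn II has 12 total).
  0 red: C(7,0)C(8,2)/C(15,2) = 4/15; then P = 8/12
  1 red: C(7,1)C(8,1)/C(15,2) = 8/15; then P = 9/12
  2 red: C(7,2)C(8,0)/C(15,2) = 1/5; then P = 10/12
P(red from Urn II) = 67/90 ≈ 0.7444.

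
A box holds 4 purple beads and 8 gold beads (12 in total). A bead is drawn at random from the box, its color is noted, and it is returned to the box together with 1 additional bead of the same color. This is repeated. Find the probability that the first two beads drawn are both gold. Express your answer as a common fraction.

6/13

After a gold draw the box holds 9 gold out of 13.
P = (8/12)·(9/13) = 6/13 ≈ 0.4615.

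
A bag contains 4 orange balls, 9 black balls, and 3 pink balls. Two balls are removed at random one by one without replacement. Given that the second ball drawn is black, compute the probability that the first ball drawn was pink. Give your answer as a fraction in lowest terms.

P(first=pink and the second ball drawn is black) = (3/16)·(9/15) = 9/80.
P(the second ball drawn is black) = Σ over first color = 3/20 + 3/10 + 9/80 = 9/16.
By Bayes, P(first=pink | the second ball drawn is black) = 9/80 / 9/16 = 1/5 ≈ 0.2000.

1/5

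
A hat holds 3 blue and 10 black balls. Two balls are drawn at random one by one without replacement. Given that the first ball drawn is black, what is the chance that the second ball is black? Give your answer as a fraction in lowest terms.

After removing 1 black, the hat has 9 black out of 12 remaining.
P(second is black | given) = 9/12 = 3/4 ≈ 0.7500.

3/4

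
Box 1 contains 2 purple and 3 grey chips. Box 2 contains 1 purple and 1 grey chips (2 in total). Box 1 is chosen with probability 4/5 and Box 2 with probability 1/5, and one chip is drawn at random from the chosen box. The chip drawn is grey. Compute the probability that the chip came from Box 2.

5/29

P(grey | Box 1) = 3/5; P(grey | Box 2) = 1/2.
P(grey) = 4/5·3/5 + 1/5·1/2 = 29/50.
By Bayes' rule, P(Box 2 | grey) = 1/10 / 29/50 = 5/29 ≈ 0.1724.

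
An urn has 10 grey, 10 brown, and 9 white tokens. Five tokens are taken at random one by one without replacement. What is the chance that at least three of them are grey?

8254/39585

Sum the hypergeometric tail for j = 3,…,5 grey tokens.
Favorable = C(10,3)·C(19,2) + C(10,4)·C(19,1) + C(10,5)·C(19,0) = 24762; total = C(29,5) = 118755.
P = 24762/118755 = 8254/39585 ≈ 0.2085.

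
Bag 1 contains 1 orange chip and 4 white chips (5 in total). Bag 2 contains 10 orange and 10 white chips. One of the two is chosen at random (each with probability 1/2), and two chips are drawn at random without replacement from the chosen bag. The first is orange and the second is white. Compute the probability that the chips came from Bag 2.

P(E | Bag 1) = 1/5; P(E | Bag 2) = 5/19.
P(E) = 1/2·1/5 + 1/2·5/19 = 22/95.
By Bayes' rule, P(Bag 2 | E) = 5/38 / 22/95 = 25/44 ≈ 0.5682.

25/44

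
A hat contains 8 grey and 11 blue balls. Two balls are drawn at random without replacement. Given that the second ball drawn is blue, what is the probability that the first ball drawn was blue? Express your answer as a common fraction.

P(first=blue and the second ball drawn is blue) = (11/19)·(10/18) = 55/171.
P(the second ball drawn is blue) = Σ over first color = 44/171 + 55/171 = 11/19.
By Bayes, P(first=blue | the second ball drawn is blue) = 55/171 / 11/19 = 5/9 ≈ 0.5556.

5/9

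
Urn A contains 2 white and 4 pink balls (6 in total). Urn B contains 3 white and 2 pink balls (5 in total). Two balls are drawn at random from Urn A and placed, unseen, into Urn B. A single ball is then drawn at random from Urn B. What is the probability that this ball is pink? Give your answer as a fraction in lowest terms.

10/21

Condition on how many of the transferred balls are pink (from Urn A: 4 pink of 6; then Urn B has 7 total).
  0 pink: C(4,0)C(2,2)/C(6,2) = 1/15; then P = 2/7
  1 pink: C(4,1)C(2,1)/C(6,2) = 8/15; then P = 3/7
  2 pink: C(4,2)C(2,0)/C(6,2) = 2/5; then P = 4/7
P(pink from Urn B) = 10/21 ≈ 0.4762.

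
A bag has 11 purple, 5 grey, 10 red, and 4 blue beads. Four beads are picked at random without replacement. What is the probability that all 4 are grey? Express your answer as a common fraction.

1/5481

Unordered draws without replacement: count favorable combinations over C(30,4).
Favorable = C(11,0) · C(5,4) · C(10,0) · C(4,0) = 5; total = C(30,4) = 27405.
P = 5/27405 = 1/5481 ≈ 0.0002.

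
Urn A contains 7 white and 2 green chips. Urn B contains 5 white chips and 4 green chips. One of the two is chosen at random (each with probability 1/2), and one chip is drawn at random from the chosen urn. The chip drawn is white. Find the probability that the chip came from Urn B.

5/12

P(white | Urn A) = 7/9; P(white | Urn B) = 5/9.
P(white) = 1/2·7/9 + 1/2·5/9 = 2/3.
By Bayes' rule, P(Urn B | white) = 5/18 / 2/3 = 5/12 ≈ 0.4167.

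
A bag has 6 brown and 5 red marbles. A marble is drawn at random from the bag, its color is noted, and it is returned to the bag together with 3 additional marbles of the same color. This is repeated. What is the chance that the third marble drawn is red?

Sum over the four possibilities for the first two draws (red/not-red each), tracking how the red count and total change by +3 per draw.
P(third is red) = 5/11 ≈ 0.4545. (In a Pólya urn every draw has the same marginal probability 5/11.)

5/11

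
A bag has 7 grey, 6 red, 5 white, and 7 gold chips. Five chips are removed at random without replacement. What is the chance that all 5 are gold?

1/2530

Unordered draws without replacement: count favorable combinations over C(25,5).
Favorable = C(7,0) · C(6,0) · C(5,0) · C(7,5) = 21; total = C(25,5) = 53130.
P = 21/53130 = 1/2530 ≈ 0.0004.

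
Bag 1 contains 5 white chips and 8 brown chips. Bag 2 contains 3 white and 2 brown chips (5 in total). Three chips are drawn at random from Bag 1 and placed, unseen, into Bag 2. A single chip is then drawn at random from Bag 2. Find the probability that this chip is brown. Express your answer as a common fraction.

25/52

Condition on how many of the transferred chips are brown (from Bag 1: 8 brown of 13; then Bag 2 has 8 total).
  0 brown: C(8,0)C(5,3)/C(13,3) = 5/143; then P = 2/8
  1 brown: C(8,1)C(5,2)/C(13,3) = 40/143; then P = 3/8
  2 brown: C(8,2)C(5,1)/C(13,3) = 70/143; then P = 4/8
  3 brown: C(8,3)C(5,0)/C(13,3) = 28/143; then P = 5/8
P(brown from Bag 2) = 25/52 ≈ 0.4808.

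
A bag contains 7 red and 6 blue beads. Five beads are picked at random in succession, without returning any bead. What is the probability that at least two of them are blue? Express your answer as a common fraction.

32/39

Sum the hypergeometric tail for j = 2,…,5 blue beads.
Favorable = C(6,2)·C(7,3) + C(6,3)·C(7,2) + C(6,4)·C(7,1) + C(6,5)·C(7,0) = 1056; total = C(13,5) = 1287.
P = 1056/1287 = 32/39 ≈ 0.8205.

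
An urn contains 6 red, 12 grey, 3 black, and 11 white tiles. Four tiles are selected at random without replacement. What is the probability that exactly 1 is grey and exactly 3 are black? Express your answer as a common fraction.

Unordered draws without replacement: count favorable combinations over C(32,4).
Favorable = C(6,0) · C(12,1) · C(3,3) · C(11,0) = 12; total = C(32,4) = 35960.
P = 12/35960 = 3/8990 ≈ 0.0003.

3/8990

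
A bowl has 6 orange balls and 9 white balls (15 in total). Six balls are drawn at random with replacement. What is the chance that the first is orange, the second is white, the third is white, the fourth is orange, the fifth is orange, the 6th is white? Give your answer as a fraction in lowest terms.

216/15625

Multiply the conditional probability of each draw in order, with replacement (the composition resets each draw).
P = (6/15) · (9/15) · (9/15) · (6/15) · (6/15) · (9/15) = 216/15625 ≈ 0.0138.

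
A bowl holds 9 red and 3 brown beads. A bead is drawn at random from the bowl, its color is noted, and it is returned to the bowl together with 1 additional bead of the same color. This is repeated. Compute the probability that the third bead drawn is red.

3/4

Sum over the four possibilities for the first two draws (red/not-red each), tracking how the red count and total change by +1 per draw.
P(third is red) = 3/4 ≈ 0.7500. (In a Pólya urn every draw has the same marginal probability 9/12.)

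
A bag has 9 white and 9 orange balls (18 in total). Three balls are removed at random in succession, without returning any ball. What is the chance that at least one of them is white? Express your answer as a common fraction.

Use the complement: P(at least one white) = 1 − P(no white).
P(none) = C(9,3)/C(18,3) = 84/816.
So P = 1 − 84/816 = 61/68 ≈ 0.8971.

61/68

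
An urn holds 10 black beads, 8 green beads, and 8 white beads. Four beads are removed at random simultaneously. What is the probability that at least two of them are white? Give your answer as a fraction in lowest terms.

Sum the hypergeometric tail for j = 2,…,4 white beads.
Favorable = C(8,2)·C(18,2) + C(8,3)·C(18,1) + C(8,4)·C(18,0) = 5362; total = C(26,4) = 14950.
P = 5362/14950 = 2681/7475 ≈ 0.3587.

2681/7475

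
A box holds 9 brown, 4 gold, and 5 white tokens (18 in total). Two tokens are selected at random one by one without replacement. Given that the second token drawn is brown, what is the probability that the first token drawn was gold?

P(first=gold and the second token drawn is brown) = (4/18)·(9/17) = 2/17.
P(the second token drawn is brown) = Σ over first color = 4/17 + 2/17 + 5/34 = 1/2.
By Bayes, P(first=gold | the second token drawn is brown) = 2/17 / 1/2 = 4/17 ≈ 0.2353.

4/17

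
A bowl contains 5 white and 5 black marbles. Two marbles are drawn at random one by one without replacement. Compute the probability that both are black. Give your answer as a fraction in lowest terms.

2/9

Unordered draws without replacement: count favorable combinations over C(10,2).
Favorable = C(5,0) · C(5,2) = 10; total = C(10,2) = 45.
P = 10/45 = 2/9 ≈ 0.2222.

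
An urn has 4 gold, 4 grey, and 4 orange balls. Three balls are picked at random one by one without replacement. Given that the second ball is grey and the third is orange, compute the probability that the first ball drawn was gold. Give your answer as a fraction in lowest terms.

P(first=gold and the second ball is grey and the third is orange) = (4/12)·(4/11)·(4/10) = 8/165.
P(E) = Σ over first color = 8/165 + 2/55 + 2/55 = 4/33.
By Bayes, P(first=gold | E) = 8/165 / 4/33 = 2/5 ≈ 0.4000.

2/5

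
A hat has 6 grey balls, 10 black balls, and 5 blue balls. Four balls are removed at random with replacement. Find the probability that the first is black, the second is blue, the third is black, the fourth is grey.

Multiply the conditional probability of each draw in order, with replacement (the composition resets each draw).
P = (10/21) · (5/21) · (10/21) · (6/21) = 1000/64827 ≈ 0.0154.

1000/64827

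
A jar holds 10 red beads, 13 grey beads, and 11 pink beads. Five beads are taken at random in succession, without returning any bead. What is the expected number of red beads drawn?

By linearity of expectation, E[X] = Σ P(draw i is red); by symmetry each draw (even without replacement) has P(red) = 10/34.
E[X] = 5 · 10/34 = 25/17 ≈ 1.4706.

25/17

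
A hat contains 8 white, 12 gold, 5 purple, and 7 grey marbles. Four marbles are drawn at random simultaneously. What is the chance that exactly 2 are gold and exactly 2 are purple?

Unordered draws without replacement: count favorable combinations over C(32,4).
Favorable = C(8,0) · C(12,2) · C(5,2) · C(7,0) = 660; total = C(32,4) = 35960.
P = 660/35960 = 33/1798 ≈ 0.0184.

33/1798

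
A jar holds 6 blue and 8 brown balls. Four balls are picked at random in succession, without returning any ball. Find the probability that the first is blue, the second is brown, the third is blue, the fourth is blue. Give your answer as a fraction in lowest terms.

40/1001

Multiply the conditional probability of each draw in order, without replacement, so each draw removes one from its color and from the total.
P = (6/14) · (8/13) · (5/12) · (4/11) = 40/1001 ≈ 0.0400.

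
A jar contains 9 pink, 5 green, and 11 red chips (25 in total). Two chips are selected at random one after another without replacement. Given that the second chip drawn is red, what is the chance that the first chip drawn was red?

5/12

P(first=red and the second chip drawn is red) = (11/25)·(10/24) = 11/60.
P(the second chip drawn is red) = Σ over first color = 33/200 + 11/120 + 11/60 = 11/25.
By Bayes, P(first=red | the second chip drawn is red) = 11/60 / 11/25 = 5/12 ≈ 0.4167.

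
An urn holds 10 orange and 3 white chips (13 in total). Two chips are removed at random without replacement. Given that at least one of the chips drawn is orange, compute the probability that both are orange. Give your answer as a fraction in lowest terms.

P(both orange) = C(10,2)/C(13,2) = 15/26; P(at least one orange) = 1 − C(3,2)/C(13,2) = 25/26.
Since 'both orange' ⊆ 'at least one orange', P(both | at least one) = 15/26 / 25/26 = 3/5 ≈ 0.6000.

3/5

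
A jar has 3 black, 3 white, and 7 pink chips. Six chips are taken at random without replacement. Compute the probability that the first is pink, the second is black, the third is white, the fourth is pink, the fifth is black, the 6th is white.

7/5720

Multiply the conditional probability of each draw in order, without replacement, so each draw removes one from its color and from the total.
P = (7/13) · (3/12) · (3/11) · (6/10) · (2/9) · (2/8) = 7/5720 ≈ 0.0012.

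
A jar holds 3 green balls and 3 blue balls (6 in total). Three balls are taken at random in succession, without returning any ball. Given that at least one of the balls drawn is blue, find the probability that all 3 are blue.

1/19

P(all 3 blue) = C(3,3)/C(6,3) = 1/20; P(at least one blue) = 1 − C(3,3)/C(6,3) = 19/20.
Since 'all 3 blue' ⊆ 'at least one blue', P(all 3 | at least one) = 1/20 / 19/20 = 1/19 ≈ 0.0526.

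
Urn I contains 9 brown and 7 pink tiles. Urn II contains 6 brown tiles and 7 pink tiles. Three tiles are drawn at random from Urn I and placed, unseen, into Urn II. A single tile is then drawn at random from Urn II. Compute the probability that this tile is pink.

Condition on how many of the transferred tiles are pink (from Urn I: 7 pink of 16; then Urn II has 16 total).
  0 pink: C(7,0)C(9,3)/C(16,3) = 3/20; then P = 7/16
  1 pink: C(7,1)C(9,2)/C(16,3) = 9/20; then P = 8/16
  2 pink: C(7,2)C(9,1)/C(16,3) = 27/80; then P = 9/16
  3 pink: C(7,3)C(9,0)/C(16,3) = 1/16; then P = 10/16
P(pink from Urn II) = 133/256 ≈ 0.5195.

133/256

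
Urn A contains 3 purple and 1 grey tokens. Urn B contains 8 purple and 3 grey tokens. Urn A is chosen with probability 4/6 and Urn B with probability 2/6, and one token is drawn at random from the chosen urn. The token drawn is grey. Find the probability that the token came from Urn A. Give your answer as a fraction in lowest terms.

11/17

P(grey | Urn A) = 1/4; P(grey | Urn B) = 3/11.
P(grey) = 2/3·1/4 + 1/3·3/11 = 17/66.
By Bayes' rule, P(Urn A | grey) = 1/6 / 17/66 = 11/17 ≈ 0.6471.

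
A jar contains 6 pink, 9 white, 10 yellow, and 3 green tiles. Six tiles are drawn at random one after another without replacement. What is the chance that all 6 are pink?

Unordered draws without replacement: count favorable combinations over C(28,6).
Favorable = C(6,6) · C(9,0) · C(10,0) · C(3,0) = 1; total = C(28,6) = 376740.
P = 1/376740 = 1/376740 ≈ 0.0000.

1/376740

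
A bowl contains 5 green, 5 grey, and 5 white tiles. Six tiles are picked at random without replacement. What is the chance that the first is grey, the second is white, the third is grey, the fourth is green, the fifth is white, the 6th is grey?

Multiply the conditional probability of each draw in order, without replacement, so each draw removes one from its color and from the total.
P = (5/15) · (5/14) · (4/13) · (5/12) · (4/11) · (3/10) = 5/3003 ≈ 0.0017.

5/3003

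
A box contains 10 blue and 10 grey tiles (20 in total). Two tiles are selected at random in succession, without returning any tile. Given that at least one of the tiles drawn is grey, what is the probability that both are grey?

9/29

P(both grey) = C(10,2)/C(20,2) = 9/38; P(at least one grey) = 1 − C(10,2)/C(20,2) = 29/38.
Since 'both grey' ⊆ 'at least one grey', P(both | at least one) = 9/38 / 29/38 = 9/29 ≈ 0.3103.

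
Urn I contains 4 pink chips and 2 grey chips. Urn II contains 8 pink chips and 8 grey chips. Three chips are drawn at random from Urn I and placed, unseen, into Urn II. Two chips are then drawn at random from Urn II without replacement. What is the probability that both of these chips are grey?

181/855

Condition on how many of the transferred chips are grey (from Urn I: 2 grey of 6; then Urn II has 19 total).
  0 grey: C(2,0)C(4,3)/C(6,3) = 1/5; then P = C(8,2)/C(19,2) = 28/171
  1 grey: C(2,1)C(4,2)/C(6,3) = 3/5; then P = C(9,2)/C(19,2) = 4/19
  2 grey: C(2,2)C(4,1)/C(6,3) = 1/5; then P = C(10,2)/C(19,2) = 5/19
P(both grey) = 181/855 ≈ 0.2117.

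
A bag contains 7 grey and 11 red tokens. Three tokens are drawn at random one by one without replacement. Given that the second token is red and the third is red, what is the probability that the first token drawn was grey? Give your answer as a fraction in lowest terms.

7/16

P(first=grey and the second token is red and the third is red) = (7/18)·(11/17)·(10/16) = 385/2448.
P(E) = Σ over first color = 385/2448 + 55/272 = 55/153.
By Bayes, P(first=grey | E) = 385/2448 / 55/153 = 7/16 ≈ 0.4375.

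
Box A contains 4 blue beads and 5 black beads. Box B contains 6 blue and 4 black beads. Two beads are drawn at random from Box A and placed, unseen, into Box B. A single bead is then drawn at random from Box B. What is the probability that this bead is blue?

Condition on how many of the transferred beads are blue (from Box A: 4 blue of 9; then Box B has 12 total).
  0 blue: C(4,0)C(5,2)/C(9,2) = 5/18; then P = 6/12
  1 blue: C(4,1)C(5,1)/C(9,2) = 5/9; then P = 7/12
  2 blue: C(4,2)C(5,0)/C(9,2) = 1/6; then P = 8/12
P(blue from Box B) = 31/54 ≈ 0.5741.

31/54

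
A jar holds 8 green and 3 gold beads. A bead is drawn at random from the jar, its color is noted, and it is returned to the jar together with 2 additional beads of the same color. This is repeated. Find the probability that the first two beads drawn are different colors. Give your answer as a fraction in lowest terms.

48/143

Either green then gold, or gold then green; after the first draw the total is 13.
P = (8/11)·(3/13) + (3/11)·(8/13) = 48/143 ≈ 0.3357.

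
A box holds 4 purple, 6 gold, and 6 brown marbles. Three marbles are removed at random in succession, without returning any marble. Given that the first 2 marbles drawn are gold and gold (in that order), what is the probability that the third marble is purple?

2/7

After removing 2 gold, the box has 4 purple out of 14 remaining.
P(third is purple | given) = 4/14 = 2/7 ≈ 0.2857.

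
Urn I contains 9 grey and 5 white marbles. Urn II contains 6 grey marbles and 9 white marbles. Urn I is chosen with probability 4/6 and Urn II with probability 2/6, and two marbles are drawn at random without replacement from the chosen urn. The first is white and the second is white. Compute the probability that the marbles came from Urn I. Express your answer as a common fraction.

P(E | Urn I) = 10/91; P(E | Urn II) = 12/35.
P(E) = 2/3·10/91 + 1/3·12/35 = 256/1365.
By Bayes' rule, P(Urn I | E) = 20/273 / 256/1365 = 25/64 ≈ 0.3906.

25/64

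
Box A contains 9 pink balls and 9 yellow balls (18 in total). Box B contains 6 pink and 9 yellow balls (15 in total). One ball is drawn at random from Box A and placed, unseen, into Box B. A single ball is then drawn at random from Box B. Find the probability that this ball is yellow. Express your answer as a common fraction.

19/32

Condition on how many of the transferred balls are yellow (from Box A: 9 yellow of 18; then Box B has 16 total).
  0 yellow: C(9,0)C(9,1)/C(18,1) = 1/2; then P = 9/16
  1 yellow: C(9,1)C(9,0)/C(18,1) = 1/2; then P = 10/16
P(yellow from Box B) = 19/32 ≈ 0.5938.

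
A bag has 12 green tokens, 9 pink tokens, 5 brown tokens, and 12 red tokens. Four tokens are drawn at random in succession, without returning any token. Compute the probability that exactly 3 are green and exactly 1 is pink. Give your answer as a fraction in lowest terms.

Unordered draws without replacement: count favorable combinations over C(38,4).
Favorable = C(12,3) · C(9,1) · C(5,0) · C(12,0) = 1980; total = C(38,4) = 73815.
P = 1980/73815 = 132/4921 ≈ 0.0268.

132/4921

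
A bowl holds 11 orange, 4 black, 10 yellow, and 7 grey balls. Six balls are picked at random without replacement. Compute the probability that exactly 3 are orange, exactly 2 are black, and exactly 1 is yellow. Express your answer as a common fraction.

Unordered draws without replacement: count favorable combinations over C(32,6).
Favorable = C(11,3) · C(4,2) · C(10,1) · C(7,0) = 9900; total = C(32,6) = 906192.
P = 9900/906192 = 275/25172 ≈ 0.0109.

275/25172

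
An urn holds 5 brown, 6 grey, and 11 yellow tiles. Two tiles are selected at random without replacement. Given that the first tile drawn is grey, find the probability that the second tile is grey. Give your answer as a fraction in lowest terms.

After removing 1 grey, the urn has 5 grey out of 21 remaining.
P(second is grey | given) = 5/21 ≈ 0.2381.

5/21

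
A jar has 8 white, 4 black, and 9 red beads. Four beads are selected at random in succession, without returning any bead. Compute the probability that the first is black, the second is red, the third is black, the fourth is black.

Multiply the conditional probability of each draw in order, without replacement, so each draw removes one from its color and from the total.
P = (4/21) · (9/20) · (3/19) · (2/18) = 1/665 ≈ 0.0015.

1/665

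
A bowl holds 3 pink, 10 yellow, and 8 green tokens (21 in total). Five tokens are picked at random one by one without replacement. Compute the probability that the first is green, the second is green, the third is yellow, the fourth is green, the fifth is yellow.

Multiply the conditional probability of each draw in order, without replacement, so each draw removes one from its color and from the total.
P = (8/21) · (7/20) · (10/19) · (6/18) · (9/17) = 4/323 ≈ 0.0124.

4/323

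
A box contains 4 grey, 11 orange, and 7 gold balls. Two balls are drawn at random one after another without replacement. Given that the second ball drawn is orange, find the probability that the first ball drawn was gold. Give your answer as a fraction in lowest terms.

P(first=gold and the second ball drawn is orange) = (7/22)·(11/21) = 1/6.
P(the second ball drawn is orange) = Σ over first color = 2/21 + 5/21 + 1/6 = 1/2.
By Bayes, P(first=gold | the second ball drawn is orange) = 1/6 / 1/2 = 1/3 ≈ 0.3333.

1/3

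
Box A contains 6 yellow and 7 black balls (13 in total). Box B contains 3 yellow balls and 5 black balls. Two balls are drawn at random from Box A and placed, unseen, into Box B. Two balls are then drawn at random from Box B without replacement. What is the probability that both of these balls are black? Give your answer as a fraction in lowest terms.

Condition on how many of the transferred balls are black (from Box A: 7 black of 13; then Box B has 10 total).
  0 black: C(7,0)C(6,2)/C(13,2) = 5/26; then P = C(5,2)/C(10,2) = 2/9
  1 black: C(7,1)C(6,1)/C(13,2) = 7/13; then P = C(6,2)/C(10,2) = 1/3
  2 black: C(7,2)C(6,0)/C(13,2) = 7/26; then P = C(7,2)/C(10,2) = 7/15
P(both black) = 407/1170 ≈ 0.3479.

407/1170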